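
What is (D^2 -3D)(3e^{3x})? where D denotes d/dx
0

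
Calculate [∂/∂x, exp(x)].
e^{x}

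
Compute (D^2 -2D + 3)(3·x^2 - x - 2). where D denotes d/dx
9 x^{2} - 15 x + 2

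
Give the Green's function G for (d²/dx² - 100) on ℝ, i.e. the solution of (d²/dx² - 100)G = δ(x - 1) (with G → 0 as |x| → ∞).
-\frac{e^{-10|x - 1|}}{20}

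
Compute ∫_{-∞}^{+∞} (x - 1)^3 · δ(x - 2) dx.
1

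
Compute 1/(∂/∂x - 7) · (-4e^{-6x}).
\frac{4 e^{- 6 x}}{13}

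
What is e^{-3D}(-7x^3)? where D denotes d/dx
- 7 x^{3} + 63 x^{2} - 189 x + 189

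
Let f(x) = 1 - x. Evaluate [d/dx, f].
-1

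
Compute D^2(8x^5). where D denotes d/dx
160 x^{3}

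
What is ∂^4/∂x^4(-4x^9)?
- 12096 x^{5}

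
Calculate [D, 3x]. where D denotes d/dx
3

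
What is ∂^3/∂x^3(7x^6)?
840 x^{3}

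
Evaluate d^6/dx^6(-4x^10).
- 604800 x^{4}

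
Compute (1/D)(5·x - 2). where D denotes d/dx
\frac{5 x^{2}}{2} - 2 x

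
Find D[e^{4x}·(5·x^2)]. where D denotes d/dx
10 x \left(2 x + 1\right) e^{4 x}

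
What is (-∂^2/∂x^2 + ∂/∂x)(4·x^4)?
16 x^{2} \left(x - 3\right)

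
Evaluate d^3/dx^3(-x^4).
- 24 x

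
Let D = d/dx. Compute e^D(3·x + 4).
3 x + 7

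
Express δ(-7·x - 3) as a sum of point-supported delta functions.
\frac{\delta(x + 3/7)}{7}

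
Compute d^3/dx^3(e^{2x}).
8 e^{2 x}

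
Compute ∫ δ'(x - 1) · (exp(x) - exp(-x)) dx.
- 2 \cosh{\left(1 \right)}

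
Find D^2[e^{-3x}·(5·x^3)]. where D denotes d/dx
15 x \left(3 x^{2} - 6 x + 2\right) e^{- 3 x}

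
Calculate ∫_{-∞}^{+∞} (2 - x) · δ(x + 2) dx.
4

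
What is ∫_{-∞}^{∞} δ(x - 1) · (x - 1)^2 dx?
0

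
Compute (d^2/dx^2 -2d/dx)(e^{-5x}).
35 e^{- 5 x}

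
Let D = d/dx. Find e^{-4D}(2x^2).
2 x^{2} - 16 x + 32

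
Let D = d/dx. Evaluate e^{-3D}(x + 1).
x - 2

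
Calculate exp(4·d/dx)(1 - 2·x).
- 2 x - 7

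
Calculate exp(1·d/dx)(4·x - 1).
4 x + 3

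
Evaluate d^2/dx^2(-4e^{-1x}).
- 4 e^{- x}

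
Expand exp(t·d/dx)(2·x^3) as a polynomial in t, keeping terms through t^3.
2 t^{3} + 6 t^{2} x + 6 t x^{2} + 2 x^{3}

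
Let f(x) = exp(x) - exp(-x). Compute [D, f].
2 \cosh{\left(x \right)}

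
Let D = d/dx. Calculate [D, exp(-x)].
- e^{- x}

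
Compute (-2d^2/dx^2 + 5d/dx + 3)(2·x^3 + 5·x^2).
6 x^{3} + 45 x^{2} + 26 x - 20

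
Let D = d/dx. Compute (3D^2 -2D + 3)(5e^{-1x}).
40 e^{- x}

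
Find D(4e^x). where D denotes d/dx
4 e^{x}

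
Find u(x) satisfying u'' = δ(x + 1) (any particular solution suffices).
\frac{|x + 1|}{2}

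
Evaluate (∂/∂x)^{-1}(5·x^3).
\frac{5 x^{4}}{4}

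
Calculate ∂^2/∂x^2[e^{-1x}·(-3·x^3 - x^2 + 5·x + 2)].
\left(- 3 x^{3} + 17 x^{2} - 9 x - 10\right) e^{- x}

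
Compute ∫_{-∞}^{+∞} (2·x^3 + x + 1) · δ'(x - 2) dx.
-25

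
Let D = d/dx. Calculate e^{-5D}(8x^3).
8 x^{3} - 120 x^{2} + 600 x - 1000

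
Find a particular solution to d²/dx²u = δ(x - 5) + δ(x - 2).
\frac{|x - 5|}{2} + \frac{|x - 2|}{2}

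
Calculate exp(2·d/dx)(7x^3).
7 x^{3} + 42 x^{2} + 84 x + 56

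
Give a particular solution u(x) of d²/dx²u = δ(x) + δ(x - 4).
\frac{|x|}{2} + \frac{|x - 4|}{2}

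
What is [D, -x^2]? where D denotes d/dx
- 2 x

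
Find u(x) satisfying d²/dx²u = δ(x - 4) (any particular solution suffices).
\frac{|x - 4|}{2}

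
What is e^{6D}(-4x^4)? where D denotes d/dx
- 4 x^{4} - 96 x^{3} - 864 x^{2} - 3456 x - 5184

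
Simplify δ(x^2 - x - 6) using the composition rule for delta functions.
\frac{\delta(x + 2) + \delta(x - 3)}{5}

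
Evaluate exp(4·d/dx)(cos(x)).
\cos{\left(x + 4 \right)}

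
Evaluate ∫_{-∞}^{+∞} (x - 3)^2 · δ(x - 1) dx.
4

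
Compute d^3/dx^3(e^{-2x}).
- 8 e^{- 2 x}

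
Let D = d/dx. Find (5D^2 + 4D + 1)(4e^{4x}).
388 e^{4 x}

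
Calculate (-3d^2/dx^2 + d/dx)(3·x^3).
9 x \left(x - 6\right)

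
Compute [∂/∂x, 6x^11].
66 x^{10}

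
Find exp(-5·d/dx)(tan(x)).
\tan{\left(x - 5 \right)}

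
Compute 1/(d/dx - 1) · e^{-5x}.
- \frac{e^{- 5 x}}{6}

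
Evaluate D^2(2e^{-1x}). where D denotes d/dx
2 e^{- x}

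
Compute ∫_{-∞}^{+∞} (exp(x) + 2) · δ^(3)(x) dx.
-1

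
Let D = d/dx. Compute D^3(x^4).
24 x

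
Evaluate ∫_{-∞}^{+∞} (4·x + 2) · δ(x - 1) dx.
6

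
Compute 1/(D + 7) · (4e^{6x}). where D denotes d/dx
\frac{4 e^{6 x}}{13}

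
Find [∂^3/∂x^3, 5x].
15\frac{d^{2}}{dx^{2}}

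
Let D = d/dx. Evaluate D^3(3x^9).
1512 x^{6}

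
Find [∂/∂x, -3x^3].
- 9 x^{2}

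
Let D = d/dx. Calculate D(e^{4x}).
4 e^{4 x}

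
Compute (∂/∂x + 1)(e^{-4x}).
- 3 e^{- 4 x}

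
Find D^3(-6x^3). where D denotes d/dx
-36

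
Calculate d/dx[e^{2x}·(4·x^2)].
8 x \left(x + 1\right) e^{2 x}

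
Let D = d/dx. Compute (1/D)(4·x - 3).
2 x^{2} - 3 x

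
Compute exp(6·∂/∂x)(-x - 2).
- x - 8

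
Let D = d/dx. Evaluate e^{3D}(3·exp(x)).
3 e^{x + 3}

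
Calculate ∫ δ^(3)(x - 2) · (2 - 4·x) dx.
0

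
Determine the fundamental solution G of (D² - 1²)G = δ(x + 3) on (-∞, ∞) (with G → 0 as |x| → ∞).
-\frac{e^{-|x + 3|}}{2}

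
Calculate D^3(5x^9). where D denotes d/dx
2520 x^{6}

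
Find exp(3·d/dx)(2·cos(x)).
2 \cos{\left(x + 3 \right)}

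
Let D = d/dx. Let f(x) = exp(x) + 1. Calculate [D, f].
e^{x}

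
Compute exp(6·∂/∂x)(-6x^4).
- 6 x^{4} - 144 x^{3} - 1296 x^{2} - 5184 x - 7776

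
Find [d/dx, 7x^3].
21 x^{2}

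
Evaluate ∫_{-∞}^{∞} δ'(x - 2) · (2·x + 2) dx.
-2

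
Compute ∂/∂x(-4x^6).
- 24 x^{5}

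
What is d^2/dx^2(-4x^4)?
- 48 x^{2}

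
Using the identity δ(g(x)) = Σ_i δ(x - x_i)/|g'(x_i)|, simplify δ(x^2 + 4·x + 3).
\frac{\delta(x + 3) + \delta(x + 1)}{2}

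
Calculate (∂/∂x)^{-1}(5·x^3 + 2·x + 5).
\frac{5 x^{4}}{4} + x^{2} + 5 x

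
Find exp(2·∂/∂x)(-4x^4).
- 4 x^{4} - 32 x^{3} - 96 x^{2} - 128 x - 64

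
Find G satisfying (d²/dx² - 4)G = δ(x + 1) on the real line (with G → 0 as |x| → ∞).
-\frac{e^{-2|x + 1|}}{4}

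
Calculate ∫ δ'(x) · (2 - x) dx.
1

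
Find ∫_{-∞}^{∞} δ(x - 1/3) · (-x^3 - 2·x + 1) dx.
\frac{8}{27}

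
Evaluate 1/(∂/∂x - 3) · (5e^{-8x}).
- \frac{5 e^{- 8 x}}{11}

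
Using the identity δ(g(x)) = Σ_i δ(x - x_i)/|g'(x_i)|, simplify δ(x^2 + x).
\frac{\delta(x + 1) + \delta(x)}{1}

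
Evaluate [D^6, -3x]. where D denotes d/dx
-18D^{5}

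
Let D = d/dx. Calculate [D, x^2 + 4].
2 x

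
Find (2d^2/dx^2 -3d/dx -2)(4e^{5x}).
132 e^{5 x}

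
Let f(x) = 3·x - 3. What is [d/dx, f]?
3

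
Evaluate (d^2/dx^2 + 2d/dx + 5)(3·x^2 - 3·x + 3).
15 x^{2} - 3 x + 15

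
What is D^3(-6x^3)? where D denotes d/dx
-36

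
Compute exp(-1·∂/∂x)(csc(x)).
\csc{\left(x - 1 \right)}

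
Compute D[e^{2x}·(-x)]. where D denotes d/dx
\left(- 2 x - 1\right) e^{2 x}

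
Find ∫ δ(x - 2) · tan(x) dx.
\tan{\left(2 \right)}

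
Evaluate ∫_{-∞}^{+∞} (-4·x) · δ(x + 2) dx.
8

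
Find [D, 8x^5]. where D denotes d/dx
40 x^{4}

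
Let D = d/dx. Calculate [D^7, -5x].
-35D^{6}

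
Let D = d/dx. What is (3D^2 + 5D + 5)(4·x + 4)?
20 x + 40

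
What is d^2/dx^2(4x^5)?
80 x^{3}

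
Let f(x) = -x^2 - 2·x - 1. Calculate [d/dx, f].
- 2 x - 2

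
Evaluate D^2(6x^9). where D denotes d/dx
432 x^{7}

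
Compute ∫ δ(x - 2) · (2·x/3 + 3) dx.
\frac{13}{3}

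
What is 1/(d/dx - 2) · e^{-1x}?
- \frac{e^{- x}}{3}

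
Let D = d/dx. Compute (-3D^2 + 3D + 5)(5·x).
25 x + 15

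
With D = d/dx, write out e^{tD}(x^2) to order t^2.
t^{2} + 2 t x + x^{2}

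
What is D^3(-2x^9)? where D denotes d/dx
- 1008 x^{6}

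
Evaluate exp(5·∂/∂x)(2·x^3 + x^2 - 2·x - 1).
2 x^{3} + 31 x^{2} + 158 x + 264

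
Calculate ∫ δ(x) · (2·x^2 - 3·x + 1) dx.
1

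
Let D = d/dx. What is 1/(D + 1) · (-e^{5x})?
- \frac{e^{5 x}}{6}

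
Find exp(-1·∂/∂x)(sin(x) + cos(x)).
\sqrt{2} \cos{\left(- x + \frac{\pi}{4} + 1 \right)}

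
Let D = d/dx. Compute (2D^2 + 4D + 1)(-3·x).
- 3 x - 12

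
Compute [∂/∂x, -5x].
-5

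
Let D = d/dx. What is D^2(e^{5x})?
25 e^{5 x}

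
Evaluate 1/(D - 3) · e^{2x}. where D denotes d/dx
- e^{2 x}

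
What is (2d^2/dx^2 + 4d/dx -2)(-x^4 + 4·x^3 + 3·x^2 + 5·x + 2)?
2 x^{4} - 24 x^{3} + 18 x^{2} + 62 x + 28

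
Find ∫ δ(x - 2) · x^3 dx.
8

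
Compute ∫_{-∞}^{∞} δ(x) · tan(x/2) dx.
0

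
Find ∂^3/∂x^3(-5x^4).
- 120 x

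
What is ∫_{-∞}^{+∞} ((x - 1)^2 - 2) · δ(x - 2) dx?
-1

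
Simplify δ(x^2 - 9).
\frac{\delta(x + 3) + \delta(x - 3)}{6}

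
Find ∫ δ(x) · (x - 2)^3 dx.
-8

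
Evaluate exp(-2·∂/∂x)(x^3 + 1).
x^{3} - 6 x^{2} + 12 x - 7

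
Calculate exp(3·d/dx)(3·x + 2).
3 x + 11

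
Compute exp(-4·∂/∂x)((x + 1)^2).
x^{2} - 6 x + 9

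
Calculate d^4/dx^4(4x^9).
12096 x^{5}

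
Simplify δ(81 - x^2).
\frac{\delta(x - 9) + \delta(x + 9)}{18}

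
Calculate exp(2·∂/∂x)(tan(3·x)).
\tan{\left(3 x + 6 \right)}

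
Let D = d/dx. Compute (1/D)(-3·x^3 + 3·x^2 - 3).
- \frac{3 x^{4}}{4} + x^{3} - 3 x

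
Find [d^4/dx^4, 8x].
32\frac{d^{3}}{dx^{3}}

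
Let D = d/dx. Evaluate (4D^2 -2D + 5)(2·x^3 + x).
10 x^{3} - 12 x^{2} + 53 x - 2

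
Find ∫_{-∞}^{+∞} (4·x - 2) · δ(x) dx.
-2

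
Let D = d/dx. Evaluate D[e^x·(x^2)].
x \left(x + 2\right) e^{x}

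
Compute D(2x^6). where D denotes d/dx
12 x^{5}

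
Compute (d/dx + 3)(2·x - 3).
6 x - 7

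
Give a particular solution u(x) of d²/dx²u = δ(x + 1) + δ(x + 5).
\frac{|x + 1|}{2} + \frac{|x + 5|}{2}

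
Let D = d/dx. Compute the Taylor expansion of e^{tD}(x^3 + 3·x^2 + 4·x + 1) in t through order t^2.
3 t^{2} \left(x + 1\right) + t \left(3 x^{2} + 6 x + 4\right) + x^{3} + 3 x^{2} + 4 x + 1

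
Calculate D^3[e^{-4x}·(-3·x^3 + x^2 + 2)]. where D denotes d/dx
2 \left(96 x^{3} - 248 x^{2} + 156 x - 85\right) e^{- 4 x}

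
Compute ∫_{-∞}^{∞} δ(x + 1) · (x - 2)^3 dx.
-27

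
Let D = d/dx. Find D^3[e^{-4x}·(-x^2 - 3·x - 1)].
8 \left(8 x^{2} + 12 x - 7\right) e^{- 4 x}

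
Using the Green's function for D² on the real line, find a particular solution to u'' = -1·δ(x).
-\frac{|x|}{2}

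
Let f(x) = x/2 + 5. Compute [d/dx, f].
\frac{1}{2}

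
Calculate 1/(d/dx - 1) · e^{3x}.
\frac{e^{3 x}}{2}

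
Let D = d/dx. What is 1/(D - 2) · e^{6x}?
\frac{e^{6 x}}{4}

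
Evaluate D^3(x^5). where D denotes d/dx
60 x^{2}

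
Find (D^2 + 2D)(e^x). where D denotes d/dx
3 e^{x}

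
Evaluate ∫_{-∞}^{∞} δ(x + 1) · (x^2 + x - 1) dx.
-1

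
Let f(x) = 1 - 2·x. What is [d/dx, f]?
-2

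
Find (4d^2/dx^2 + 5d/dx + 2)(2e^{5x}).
254 e^{5 x}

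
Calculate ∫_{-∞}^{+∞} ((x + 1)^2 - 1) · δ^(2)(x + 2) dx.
2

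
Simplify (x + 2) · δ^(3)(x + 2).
-3\delta^{(2)}(x + 2)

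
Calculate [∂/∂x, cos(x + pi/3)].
- \sin{\left(x + \frac{\pi}{3} \right)}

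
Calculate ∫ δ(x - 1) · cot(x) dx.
\cot{\left(1 \right)}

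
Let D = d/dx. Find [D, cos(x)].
- \sin{\left(x \right)}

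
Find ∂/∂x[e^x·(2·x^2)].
2 x \left(x + 2\right) e^{x}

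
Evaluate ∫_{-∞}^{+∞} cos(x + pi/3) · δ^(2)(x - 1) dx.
- \cos{\left(1 + \frac{\pi}{3} \right)}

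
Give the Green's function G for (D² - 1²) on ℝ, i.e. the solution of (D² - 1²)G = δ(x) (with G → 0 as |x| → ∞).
-\frac{e^{-|x|}}{2}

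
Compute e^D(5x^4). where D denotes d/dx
5 x^{4} + 20 x^{3} + 30 x^{2} + 20 x + 5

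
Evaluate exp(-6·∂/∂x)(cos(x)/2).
\frac{\cos{\left(x - 6 \right)}}{2}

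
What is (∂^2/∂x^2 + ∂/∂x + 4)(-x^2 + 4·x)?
- 4 x^{2} + 14 x + 2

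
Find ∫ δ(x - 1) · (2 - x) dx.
1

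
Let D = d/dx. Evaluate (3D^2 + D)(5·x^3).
15 x \left(x + 6\right)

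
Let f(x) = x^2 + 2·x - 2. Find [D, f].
2 x + 2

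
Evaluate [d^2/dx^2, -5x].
-10\frac{d}{dx}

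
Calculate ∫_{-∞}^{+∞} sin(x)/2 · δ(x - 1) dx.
\frac{\sin{\left(1 \right)}}{2}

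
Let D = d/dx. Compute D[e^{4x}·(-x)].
\left(- 4 x - 1\right) e^{4 x}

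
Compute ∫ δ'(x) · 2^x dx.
- \log{\left(2 \right)}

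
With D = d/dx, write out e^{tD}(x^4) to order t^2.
x^{2} \left(6 t^{2} + 4 t x + x^{2}\right)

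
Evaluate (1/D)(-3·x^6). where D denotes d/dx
- \frac{3 x^{7}}{7}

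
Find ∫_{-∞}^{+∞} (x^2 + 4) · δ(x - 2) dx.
8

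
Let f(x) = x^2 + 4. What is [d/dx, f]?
2 x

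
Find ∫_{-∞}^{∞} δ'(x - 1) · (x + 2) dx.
-1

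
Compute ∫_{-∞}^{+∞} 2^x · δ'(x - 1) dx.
- \log{\left(4 \right)}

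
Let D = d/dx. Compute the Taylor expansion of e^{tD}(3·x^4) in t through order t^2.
3 x^{2} \left(6 t^{2} + 4 t x + x^{2}\right)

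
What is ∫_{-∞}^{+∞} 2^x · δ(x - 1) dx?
2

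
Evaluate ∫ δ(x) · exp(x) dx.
1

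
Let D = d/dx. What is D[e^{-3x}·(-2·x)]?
2 \left(3 x - 1\right) e^{- 3 x}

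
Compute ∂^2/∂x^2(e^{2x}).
4 e^{2 x}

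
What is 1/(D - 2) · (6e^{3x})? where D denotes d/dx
6 e^{3 x}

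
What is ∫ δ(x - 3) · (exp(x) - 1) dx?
-1 + e^{3}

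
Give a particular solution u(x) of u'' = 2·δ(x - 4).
|x - 4|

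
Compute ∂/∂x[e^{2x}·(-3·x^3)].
x^{2} \left(- 6 x - 9\right) e^{2 x}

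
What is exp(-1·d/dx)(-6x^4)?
- 6 x^{4} + 24 x^{3} - 36 x^{2} + 24 x - 6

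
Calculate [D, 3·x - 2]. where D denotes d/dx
3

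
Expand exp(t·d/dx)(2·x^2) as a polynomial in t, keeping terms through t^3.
2 t^{2} + 4 t x + 2 x^{2}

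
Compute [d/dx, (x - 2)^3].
3 \left(x - 2\right)^{2}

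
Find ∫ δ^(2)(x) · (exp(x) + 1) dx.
1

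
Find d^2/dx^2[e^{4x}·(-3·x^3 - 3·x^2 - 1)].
\left(- 48 x^{3} - 120 x^{2} - 66 x - 22\right) e^{4 x}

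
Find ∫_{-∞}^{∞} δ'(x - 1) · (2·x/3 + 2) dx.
- \frac{2}{3}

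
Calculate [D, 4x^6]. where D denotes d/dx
24 x^{5}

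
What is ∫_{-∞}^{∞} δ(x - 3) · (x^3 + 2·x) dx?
33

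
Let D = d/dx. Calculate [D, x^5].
5 x^{4}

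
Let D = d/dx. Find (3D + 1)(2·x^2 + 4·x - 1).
2 x^{2} + 16 x + 11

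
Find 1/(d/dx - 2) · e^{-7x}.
- \frac{e^{- 7 x}}{9}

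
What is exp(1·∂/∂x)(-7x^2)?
- 7 x^{2} - 14 x - 7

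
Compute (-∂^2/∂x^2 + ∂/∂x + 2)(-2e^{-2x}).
8 e^{- 2 x}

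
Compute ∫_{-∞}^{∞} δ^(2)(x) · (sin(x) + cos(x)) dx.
-1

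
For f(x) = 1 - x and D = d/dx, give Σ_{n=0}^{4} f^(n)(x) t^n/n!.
- t - x + 1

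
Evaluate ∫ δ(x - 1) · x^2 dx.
1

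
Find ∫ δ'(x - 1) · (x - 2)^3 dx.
-3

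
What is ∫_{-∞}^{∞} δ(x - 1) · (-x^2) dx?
-1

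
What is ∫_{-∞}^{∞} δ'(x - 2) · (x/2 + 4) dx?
- \frac{1}{2}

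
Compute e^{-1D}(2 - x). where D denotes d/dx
3 - x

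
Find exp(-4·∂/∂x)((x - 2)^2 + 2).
x^{2} - 12 x + 38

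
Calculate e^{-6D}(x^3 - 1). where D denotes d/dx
x^{3} - 18 x^{2} + 108 x - 217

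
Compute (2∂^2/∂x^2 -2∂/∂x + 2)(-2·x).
4 - 4 x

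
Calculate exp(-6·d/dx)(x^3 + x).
x^{3} - 18 x^{2} + 109 x - 222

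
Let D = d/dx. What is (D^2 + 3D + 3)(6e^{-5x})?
78 e^{- 5 x}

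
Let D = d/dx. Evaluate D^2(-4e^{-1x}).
- 4 e^{- x}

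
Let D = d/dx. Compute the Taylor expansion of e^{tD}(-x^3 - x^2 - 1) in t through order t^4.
- t^{3} - t^{2} \left(3 x + 1\right) - t x \left(3 x + 2\right) - x^{3} - x^{2} - 1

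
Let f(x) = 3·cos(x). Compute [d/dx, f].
- 3 \sin{\left(x \right)}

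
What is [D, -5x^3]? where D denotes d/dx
- 15 x^{2}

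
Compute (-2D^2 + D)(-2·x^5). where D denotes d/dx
10 x^{3} \left(8 - x\right)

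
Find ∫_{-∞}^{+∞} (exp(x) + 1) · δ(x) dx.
2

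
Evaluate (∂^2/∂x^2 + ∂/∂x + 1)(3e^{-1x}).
3 e^{- x}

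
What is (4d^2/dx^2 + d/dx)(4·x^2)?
8 x + 32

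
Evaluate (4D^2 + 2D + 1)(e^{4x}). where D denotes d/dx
73 e^{4 x}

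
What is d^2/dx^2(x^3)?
6 x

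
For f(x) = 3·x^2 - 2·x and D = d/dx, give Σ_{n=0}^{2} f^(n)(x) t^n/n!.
3 t^{2} + 2 t \left(3 x - 1\right) + 3 x^{2} - 2 x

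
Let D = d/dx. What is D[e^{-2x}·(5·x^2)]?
10 x \left(1 - x\right) e^{- 2 x}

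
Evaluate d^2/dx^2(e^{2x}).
4 e^{2 x}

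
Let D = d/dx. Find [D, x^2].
2 x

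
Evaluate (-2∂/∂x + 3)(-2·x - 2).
- 6 x - 2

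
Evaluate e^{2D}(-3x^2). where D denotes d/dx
- 3 x^{2} - 12 x - 12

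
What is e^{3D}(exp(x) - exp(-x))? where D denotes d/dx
2 \sinh{\left(x + 3 \right)}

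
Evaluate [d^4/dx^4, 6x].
24\frac{d^{3}}{dx^{3}}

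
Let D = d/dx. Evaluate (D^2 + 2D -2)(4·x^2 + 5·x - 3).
- 8 x^{2} + 6 x + 24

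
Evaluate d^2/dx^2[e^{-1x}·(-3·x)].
3 \left(2 - x\right) e^{- x}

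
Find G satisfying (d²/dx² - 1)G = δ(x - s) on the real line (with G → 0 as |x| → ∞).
-\frac{e^{-|x-s|}}{2}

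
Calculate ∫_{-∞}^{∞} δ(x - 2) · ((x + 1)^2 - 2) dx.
7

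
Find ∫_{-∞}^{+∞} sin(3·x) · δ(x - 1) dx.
\sin{\left(3 \right)}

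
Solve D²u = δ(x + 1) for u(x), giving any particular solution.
\frac{|x + 1|}{2}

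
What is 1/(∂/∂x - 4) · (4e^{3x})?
- 4 e^{3 x}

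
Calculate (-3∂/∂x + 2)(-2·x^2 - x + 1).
- 4 x^{2} + 10 x + 5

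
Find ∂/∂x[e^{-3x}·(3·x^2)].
3 x \left(2 - 3 x\right) e^{- 3 x}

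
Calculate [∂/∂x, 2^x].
2^{x} \log{\left(2 \right)}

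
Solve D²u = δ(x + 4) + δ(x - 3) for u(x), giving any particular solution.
\frac{|x + 4|}{2} + \frac{|x - 3|}{2}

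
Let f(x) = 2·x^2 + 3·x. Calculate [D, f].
4 x + 3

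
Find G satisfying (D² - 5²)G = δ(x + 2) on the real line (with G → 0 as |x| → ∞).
-\frac{e^{-5|x + 2|}}{10}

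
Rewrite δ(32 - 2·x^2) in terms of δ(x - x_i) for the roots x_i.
\frac{\delta(x - 4) + \delta(x + 4)}{16}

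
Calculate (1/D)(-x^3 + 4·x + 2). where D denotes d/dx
- \frac{x^{4}}{4} + 2 x^{2} + 2 x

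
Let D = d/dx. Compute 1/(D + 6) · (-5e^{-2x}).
- \frac{5 e^{- 2 x}}{4}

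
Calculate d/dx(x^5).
5 x^{4}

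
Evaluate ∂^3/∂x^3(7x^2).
0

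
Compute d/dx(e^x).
e^{x}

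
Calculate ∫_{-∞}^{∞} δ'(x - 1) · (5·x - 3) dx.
-5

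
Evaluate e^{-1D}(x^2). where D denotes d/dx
x^{2} - 2 x + 1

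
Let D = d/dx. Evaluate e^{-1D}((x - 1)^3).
x^{3} - 6 x^{2} + 12 x - 8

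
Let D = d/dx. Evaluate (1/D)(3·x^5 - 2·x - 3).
\frac{x^{6}}{2} - x^{2} - 3 x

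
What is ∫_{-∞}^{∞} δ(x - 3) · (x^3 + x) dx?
30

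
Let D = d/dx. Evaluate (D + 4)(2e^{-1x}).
6 e^{- x}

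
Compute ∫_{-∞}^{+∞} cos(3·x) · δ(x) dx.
1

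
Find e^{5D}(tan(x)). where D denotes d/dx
\tan{\left(x + 5 \right)}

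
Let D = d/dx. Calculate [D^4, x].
4D^{3}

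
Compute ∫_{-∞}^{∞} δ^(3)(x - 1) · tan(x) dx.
- 6 \tan^{4}{\left(1 \right)} - 8 \tan^{2}{\left(1 \right)} - 2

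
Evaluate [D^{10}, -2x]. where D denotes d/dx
-20D^{9}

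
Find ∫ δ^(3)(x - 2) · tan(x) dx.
- 6 \tan^{4}{\left(2 \right)} - 8 \tan^{2}{\left(2 \right)} - 2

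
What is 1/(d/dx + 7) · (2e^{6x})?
\frac{2 e^{6 x}}{13}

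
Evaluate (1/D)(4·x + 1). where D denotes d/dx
2 x^{2} + x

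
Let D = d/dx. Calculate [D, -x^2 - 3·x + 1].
- 2 x - 3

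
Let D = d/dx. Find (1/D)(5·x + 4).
\frac{5 x^{2}}{2} + 4 x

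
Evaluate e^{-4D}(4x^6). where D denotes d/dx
4 x^{6} - 96 x^{5} + 960 x^{4} - 5120 x^{3} + 15360 x^{2} - 24576 x + 16384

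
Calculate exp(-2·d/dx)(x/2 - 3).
\frac{x}{2} - 4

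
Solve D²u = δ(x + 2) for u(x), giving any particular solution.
\frac{|x + 2|}{2}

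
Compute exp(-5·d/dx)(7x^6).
7 x^{6} - 210 x^{5} + 2625 x^{4} - 17500 x^{3} + 65625 x^{2} - 131250 x + 109375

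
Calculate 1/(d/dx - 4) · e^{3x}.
- e^{3 x}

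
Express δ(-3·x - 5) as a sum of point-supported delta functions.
\frac{\delta(x + 5/3)}{3}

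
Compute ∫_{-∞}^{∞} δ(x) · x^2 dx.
0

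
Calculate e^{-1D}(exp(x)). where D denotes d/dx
e^{x - 1}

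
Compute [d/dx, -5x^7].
- 35 x^{6}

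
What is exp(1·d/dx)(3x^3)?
3 x^{3} + 9 x^{2} + 9 x + 3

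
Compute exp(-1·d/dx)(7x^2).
7 x^{2} - 14 x + 7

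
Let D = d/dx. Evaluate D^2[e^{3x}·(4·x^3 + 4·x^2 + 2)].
\left(36 x^{3} + 108 x^{2} + 72 x + 26\right) e^{3 x}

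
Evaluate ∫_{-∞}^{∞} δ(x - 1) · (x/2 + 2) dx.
\frac{5}{2}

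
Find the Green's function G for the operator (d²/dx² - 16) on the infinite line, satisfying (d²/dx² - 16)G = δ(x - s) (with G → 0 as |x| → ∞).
-\frac{e^{-4|x-s|}}{8}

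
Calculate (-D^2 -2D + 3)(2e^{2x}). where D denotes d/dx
- 10 e^{2 x}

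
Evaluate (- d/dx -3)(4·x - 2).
2 - 12 x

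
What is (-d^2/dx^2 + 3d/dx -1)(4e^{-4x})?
- 116 e^{- 4 x}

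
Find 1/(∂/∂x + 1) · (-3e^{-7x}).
\frac{e^{- 7 x}}{2}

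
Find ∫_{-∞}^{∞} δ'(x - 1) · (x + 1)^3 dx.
-12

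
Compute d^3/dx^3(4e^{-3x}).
- 108 e^{- 3 x}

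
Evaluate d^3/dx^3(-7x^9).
- 3528 x^{6}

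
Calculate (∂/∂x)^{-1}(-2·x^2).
- \frac{2 x^{3}}{3}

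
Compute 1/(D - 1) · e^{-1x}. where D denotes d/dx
- \frac{e^{- x}}{2}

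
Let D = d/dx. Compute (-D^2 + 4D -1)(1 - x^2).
x^{2} - 8 x + 1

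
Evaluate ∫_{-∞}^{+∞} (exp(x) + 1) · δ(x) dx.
2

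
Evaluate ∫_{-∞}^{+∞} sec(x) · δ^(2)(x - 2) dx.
\left(1 + 2 \tan^{2}{\left(2 \right)}\right) \sec{\left(2 \right)}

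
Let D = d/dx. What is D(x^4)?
4 x^{3}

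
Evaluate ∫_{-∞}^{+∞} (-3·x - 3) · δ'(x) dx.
3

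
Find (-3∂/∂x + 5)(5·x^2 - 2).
25 x^{2} - 30 x - 10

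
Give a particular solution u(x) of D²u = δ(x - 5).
\frac{|x - 5|}{2}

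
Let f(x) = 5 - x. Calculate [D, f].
-1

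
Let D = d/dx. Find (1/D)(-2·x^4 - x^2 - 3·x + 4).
- \frac{2 x^{5}}{5} - \frac{x^{3}}{3} - \frac{3 x^{2}}{2} + 4 x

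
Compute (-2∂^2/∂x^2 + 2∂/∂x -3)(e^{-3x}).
- 27 e^{- 3 x}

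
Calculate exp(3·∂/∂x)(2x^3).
2 x^{3} + 18 x^{2} + 54 x + 54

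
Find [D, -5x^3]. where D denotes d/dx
- 15 x^{2}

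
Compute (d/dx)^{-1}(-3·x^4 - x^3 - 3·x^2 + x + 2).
- \frac{3 x^{5}}{5} - \frac{x^{4}}{4} - x^{3} + \frac{x^{2}}{2} + 2 x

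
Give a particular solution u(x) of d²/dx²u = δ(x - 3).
\frac{|x - 3|}{2}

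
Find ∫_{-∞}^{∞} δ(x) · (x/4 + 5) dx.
5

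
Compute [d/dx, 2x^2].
4 x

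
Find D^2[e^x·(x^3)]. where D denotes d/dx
x \left(x^{2} + 6 x + 6\right) e^{x}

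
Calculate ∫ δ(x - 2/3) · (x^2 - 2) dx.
- \frac{14}{9}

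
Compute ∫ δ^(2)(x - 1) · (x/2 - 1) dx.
0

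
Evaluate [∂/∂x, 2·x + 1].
2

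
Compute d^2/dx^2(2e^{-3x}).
18 e^{- 3 x}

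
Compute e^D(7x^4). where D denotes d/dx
7 x^{4} + 28 x^{3} + 42 x^{2} + 28 x + 7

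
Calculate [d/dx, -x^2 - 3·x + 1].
- 2 x - 3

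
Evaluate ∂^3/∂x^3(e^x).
e^{x}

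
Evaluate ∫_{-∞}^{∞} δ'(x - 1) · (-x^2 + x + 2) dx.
1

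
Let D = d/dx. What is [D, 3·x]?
3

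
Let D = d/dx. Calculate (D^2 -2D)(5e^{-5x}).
175 e^{- 5 x}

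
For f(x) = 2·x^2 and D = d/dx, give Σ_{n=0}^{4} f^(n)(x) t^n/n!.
2 t^{2} + 4 t x + 2 x^{2}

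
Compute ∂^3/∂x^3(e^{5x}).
125 e^{5 x}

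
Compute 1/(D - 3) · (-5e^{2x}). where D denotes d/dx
5 e^{2 x}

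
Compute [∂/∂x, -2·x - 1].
-2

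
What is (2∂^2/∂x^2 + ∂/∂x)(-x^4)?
4 x^{2} \left(- x - 6\right)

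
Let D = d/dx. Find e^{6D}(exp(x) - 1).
e^{x + 6} - 1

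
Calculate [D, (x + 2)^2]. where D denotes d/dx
2 x + 4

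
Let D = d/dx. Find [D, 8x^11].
88 x^{10}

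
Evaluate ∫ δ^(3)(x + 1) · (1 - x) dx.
0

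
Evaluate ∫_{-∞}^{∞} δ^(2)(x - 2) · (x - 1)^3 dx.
6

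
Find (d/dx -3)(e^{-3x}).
- 6 e^{- 3 x}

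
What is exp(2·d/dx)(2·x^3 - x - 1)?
2 x^{3} + 12 x^{2} + 23 x + 13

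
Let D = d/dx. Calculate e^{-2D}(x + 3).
x + 1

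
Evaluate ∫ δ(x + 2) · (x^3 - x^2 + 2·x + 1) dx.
-15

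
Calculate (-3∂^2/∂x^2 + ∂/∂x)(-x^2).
6 - 2 x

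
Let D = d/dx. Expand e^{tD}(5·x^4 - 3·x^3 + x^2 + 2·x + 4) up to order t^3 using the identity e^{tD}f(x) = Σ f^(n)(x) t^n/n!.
t^{3} \left(20 x - 3\right) + t^{2} \left(30 x^{2} - 9 x + 1\right) + t \left(20 x^{3} - 9 x^{2} + 2 x + 2\right) + 5 x^{4} - 3 x^{3} + x^{2} + 2 x + 4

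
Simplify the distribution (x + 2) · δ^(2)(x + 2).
-2\delta'(x + 2)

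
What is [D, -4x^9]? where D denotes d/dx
- 36 x^{8}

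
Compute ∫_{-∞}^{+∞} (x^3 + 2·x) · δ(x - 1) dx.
3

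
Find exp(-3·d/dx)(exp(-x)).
e^{3 - x}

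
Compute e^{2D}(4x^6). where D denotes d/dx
4 x^{6} + 48 x^{5} + 240 x^{4} + 640 x^{3} + 960 x^{2} + 768 x + 256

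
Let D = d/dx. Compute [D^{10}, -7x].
-70D^{9}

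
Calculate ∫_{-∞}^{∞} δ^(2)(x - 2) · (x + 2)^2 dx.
2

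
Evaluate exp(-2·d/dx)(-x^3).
- x^{3} + 6 x^{2} - 12 x + 8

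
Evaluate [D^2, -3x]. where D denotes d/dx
-6D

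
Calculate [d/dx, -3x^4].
- 12 x^{3}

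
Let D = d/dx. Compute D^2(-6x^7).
- 252 x^{5}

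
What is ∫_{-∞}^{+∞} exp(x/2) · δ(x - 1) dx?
e^{\frac{1}{2}}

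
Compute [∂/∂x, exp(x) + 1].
e^{x}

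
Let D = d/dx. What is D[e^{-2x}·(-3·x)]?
3 \left(2 x - 1\right) e^{- 2 x}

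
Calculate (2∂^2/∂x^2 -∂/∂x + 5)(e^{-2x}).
15 e^{- 2 x}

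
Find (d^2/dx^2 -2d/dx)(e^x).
- e^{x}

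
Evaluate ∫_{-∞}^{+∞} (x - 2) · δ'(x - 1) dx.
-1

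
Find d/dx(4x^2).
8 x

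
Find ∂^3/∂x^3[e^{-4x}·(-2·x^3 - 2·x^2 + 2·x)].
4 \left(32 x^{3} - 40 x^{2} - 44 x + 33\right) e^{- 4 x}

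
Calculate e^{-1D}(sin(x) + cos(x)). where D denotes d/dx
\sqrt{2} \cos{\left(- x + \frac{\pi}{4} + 1 \right)}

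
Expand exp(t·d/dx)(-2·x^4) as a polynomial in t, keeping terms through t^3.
2 x \left(- 4 t^{3} - 6 t^{2} x - 4 t x^{2} - x^{3}\right)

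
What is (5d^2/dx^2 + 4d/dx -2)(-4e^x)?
- 28 e^{x}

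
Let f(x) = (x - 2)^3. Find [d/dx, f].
3 \left(x - 2\right)^{2}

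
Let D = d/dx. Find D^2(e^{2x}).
4 e^{2 x}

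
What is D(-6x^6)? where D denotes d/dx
- 36 x^{5}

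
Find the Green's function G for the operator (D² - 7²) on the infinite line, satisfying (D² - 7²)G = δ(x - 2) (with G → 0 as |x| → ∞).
-\frac{e^{-7|x - 2|}}{14}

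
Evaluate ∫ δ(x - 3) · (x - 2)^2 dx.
1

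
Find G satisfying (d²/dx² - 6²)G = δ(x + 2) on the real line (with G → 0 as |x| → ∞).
-\frac{e^{-6|x + 2|}}{12}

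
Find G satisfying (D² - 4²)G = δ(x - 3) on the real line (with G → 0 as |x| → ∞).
-\frac{e^{-4|x - 3|}}{8}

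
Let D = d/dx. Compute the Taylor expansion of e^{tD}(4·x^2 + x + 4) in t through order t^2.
4 t^{2} + t \left(8 x + 1\right) + 4 x^{2} + x + 4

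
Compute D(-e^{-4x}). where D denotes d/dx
4 e^{- 4 x}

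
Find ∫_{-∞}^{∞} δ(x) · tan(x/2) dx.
0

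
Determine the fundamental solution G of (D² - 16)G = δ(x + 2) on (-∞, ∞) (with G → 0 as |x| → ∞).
-\frac{e^{-4|x + 2|}}{8}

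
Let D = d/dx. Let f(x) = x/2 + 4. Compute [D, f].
\frac{1}{2}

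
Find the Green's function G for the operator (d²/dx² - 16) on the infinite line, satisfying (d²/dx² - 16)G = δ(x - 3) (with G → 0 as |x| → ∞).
-\frac{e^{-4|x - 3|}}{8}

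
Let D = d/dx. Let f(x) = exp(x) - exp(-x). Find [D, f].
2 \cosh{\left(x \right)}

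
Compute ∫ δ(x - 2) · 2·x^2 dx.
8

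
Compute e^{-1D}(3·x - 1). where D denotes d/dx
3 x - 4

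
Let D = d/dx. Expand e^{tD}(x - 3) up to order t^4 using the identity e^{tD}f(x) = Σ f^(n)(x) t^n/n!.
t + x - 3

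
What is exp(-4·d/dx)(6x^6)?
6 x^{6} - 144 x^{5} + 1440 x^{4} - 7680 x^{3} + 23040 x^{2} - 36864 x + 24576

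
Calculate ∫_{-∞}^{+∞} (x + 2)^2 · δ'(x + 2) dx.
0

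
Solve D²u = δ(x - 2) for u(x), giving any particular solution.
\frac{|x - 2|}{2}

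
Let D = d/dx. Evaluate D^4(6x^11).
47520 x^{7}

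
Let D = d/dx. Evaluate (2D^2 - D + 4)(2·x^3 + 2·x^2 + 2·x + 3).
8 x^{3} + 2 x^{2} + 28 x + 18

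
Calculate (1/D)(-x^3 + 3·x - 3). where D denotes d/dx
- \frac{x^{4}}{4} + \frac{3 x^{2}}{2} - 3 x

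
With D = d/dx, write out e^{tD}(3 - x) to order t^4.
- t - x + 3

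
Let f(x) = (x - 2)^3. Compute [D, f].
3 \left(x - 2\right)^{2}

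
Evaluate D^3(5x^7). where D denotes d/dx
1050 x^{4}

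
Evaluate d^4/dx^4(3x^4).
72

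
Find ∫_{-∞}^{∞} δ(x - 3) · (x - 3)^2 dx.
0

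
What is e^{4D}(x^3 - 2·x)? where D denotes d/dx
x^{3} + 12 x^{2} + 46 x + 56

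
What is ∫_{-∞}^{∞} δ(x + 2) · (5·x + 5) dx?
-5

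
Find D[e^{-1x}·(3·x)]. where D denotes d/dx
3 \left(1 - x\right) e^{- x}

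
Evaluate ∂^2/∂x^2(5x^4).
60 x^{2}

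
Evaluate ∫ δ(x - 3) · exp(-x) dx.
e^{-3}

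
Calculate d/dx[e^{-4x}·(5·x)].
5 \left(1 - 4 x\right) e^{- 4 x}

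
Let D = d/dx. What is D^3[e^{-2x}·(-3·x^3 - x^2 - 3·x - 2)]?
2 \left(12 x^{3} - 50 x^{2} + 54 x - 13\right) e^{- 2 x}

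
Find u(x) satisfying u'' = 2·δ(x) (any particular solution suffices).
|x|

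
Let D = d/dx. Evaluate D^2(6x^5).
120 x^{3}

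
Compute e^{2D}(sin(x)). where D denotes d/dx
\sin{\left(x + 2 \right)}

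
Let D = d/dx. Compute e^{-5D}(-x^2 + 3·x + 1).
- x^{2} + 13 x - 39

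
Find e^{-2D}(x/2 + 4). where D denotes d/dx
\frac{x}{2} + 3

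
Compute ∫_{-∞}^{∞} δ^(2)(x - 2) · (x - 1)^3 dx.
6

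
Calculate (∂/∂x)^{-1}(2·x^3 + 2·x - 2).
\frac{x^{4}}{2} + x^{2} - 2 x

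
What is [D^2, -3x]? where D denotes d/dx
-6D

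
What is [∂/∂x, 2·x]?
2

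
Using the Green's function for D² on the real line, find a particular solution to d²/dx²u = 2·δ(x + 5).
|x + 5|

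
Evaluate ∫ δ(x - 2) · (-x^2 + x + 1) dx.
-1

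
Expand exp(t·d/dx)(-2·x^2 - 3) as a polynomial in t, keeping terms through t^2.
- 2 t^{2} - 4 t x - 2 x^{2} - 3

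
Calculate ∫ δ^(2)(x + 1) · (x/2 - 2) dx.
0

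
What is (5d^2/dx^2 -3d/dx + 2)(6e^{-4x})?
564 e^{- 4 x}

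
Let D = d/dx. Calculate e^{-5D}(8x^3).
8 x^{3} - 120 x^{2} + 600 x - 1000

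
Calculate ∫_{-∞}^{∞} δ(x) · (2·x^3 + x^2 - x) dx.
0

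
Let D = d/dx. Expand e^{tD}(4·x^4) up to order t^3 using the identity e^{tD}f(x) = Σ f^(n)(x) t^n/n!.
4 x \left(4 t^{3} + 6 t^{2} x + 4 t x^{2} + x^{3}\right)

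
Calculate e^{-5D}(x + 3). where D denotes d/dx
x - 2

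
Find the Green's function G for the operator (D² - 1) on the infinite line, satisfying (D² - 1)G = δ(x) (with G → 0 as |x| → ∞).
-\frac{e^{-|x|}}{2}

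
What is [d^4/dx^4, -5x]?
-20\frac{d^{3}}{dx^{3}}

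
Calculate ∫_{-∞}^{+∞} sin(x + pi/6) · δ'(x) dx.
- \frac{\sqrt{3}}{2}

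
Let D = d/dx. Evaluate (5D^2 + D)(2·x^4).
8 x^{2} \left(x + 15\right)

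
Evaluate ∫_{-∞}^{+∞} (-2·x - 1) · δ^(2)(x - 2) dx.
0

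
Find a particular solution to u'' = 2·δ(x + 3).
|x + 3|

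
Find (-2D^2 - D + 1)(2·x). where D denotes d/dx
2 x - 2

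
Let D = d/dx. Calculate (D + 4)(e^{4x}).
8 e^{4 x}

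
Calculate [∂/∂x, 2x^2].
4 x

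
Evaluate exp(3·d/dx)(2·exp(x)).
2 e^{x + 3}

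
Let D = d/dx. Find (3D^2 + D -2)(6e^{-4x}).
252 e^{- 4 x}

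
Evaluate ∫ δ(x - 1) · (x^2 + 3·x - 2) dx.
2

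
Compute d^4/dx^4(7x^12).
83160 x^{8}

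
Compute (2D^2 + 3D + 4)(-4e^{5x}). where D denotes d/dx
- 276 e^{5 x}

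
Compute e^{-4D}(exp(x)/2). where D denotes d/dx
\frac{e^{x - 4}}{2}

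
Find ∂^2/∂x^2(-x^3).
- 6 x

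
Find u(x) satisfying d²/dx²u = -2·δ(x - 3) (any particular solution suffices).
-|x - 3|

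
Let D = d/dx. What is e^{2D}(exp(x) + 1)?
e^{x + 2} + 1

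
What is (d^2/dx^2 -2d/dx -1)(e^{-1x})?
2 e^{- x}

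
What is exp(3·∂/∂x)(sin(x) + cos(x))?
\sqrt{2} \sin{\left(x + \frac{\pi}{4} + 3 \right)}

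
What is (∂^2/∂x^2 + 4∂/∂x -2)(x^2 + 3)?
- 2 x^{2} + 8 x - 4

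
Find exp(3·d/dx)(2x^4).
2 x^{4} + 24 x^{3} + 108 x^{2} + 216 x + 162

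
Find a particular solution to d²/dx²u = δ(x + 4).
\frac{|x + 4|}{2}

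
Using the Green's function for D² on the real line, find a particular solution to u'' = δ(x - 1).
\frac{|x - 1|}{2}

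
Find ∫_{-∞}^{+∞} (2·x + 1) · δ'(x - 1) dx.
-2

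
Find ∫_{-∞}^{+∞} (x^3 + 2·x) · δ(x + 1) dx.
-3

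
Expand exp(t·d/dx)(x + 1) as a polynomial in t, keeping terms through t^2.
t + x + 1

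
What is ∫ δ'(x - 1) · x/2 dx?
- \frac{1}{2}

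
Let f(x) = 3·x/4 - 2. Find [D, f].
\frac{3}{4}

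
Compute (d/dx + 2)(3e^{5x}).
21 e^{5 x}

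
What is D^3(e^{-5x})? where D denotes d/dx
- 125 e^{- 5 x}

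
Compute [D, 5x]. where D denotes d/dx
5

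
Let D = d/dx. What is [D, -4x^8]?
- 32 x^{7}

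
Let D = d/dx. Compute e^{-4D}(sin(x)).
\sin{\left(x - 4 \right)}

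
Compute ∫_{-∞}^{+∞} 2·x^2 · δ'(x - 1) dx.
-4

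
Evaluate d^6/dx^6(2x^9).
120960 x^{3}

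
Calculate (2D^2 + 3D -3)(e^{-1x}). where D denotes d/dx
- 4 e^{- x}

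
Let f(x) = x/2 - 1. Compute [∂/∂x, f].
\frac{1}{2}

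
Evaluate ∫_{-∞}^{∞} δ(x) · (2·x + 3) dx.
3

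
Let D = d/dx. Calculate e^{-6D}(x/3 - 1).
\frac{x}{3} - 3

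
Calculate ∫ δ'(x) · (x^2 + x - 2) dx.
-1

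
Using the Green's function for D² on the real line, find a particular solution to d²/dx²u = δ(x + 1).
\frac{|x + 1|}{2}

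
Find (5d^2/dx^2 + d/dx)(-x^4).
4 x^{2} \left(- x - 15\right)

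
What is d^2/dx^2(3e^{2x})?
12 e^{2 x}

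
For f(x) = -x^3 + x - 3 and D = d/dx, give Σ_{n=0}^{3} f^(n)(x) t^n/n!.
- t^{3} - 3 t^{2} x - t \left(3 x^{2} - 1\right) - x^{3} + x - 3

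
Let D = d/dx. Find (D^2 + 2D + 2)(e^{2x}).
10 e^{2 x}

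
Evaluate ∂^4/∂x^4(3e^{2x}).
48 e^{2 x}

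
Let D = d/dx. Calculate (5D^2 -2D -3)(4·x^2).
- 12 x^{2} - 16 x + 40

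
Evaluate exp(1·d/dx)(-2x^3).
- 2 x^{3} - 6 x^{2} - 6 x - 2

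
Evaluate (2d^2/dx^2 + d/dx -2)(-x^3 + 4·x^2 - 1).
2 x^{3} - 11 x^{2} - 4 x + 18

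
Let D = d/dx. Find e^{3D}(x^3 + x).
x^{3} + 9 x^{2} + 28 x + 30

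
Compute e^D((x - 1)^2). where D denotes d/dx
x^{2}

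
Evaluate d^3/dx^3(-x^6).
- 120 x^{3}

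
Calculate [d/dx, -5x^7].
- 35 x^{6}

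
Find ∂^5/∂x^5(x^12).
95040 x^{7}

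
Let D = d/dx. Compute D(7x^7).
49 x^{6}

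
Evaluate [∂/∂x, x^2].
2 x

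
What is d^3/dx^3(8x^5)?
480 x^{2}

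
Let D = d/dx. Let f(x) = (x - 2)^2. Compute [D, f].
2 x - 4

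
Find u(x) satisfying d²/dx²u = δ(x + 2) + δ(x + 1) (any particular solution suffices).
\frac{|x + 2|}{2} + \frac{|x + 1|}{2}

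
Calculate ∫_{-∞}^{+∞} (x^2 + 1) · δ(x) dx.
1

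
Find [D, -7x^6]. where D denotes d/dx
- 42 x^{5}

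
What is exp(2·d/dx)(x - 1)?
x + 1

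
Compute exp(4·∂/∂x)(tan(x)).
\tan{\left(x + 4 \right)}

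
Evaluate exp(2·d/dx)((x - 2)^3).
x^{3}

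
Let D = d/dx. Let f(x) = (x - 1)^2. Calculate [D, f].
2 x - 2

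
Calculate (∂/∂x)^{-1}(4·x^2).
\frac{4 x^{3}}{3}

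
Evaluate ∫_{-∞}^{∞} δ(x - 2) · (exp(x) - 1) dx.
-1 + e^{2}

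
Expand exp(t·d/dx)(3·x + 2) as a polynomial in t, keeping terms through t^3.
3 t + 3 x + 2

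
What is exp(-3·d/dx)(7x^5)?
7 x^{5} - 105 x^{4} + 630 x^{3} - 1890 x^{2} + 2835 x - 1701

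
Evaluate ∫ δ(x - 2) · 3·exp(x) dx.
3 e^{2}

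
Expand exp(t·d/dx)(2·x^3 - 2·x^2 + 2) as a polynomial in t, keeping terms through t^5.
2 t^{3} + 2 t^{2} \left(3 x - 1\right) + 2 t x \left(3 x - 2\right) + 2 x^{3} - 2 x^{2} + 2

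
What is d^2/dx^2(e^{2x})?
4 e^{2 x}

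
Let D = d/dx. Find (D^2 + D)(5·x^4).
20 x^{2} \left(x + 3\right)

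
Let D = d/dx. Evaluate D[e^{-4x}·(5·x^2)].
10 x \left(1 - 2 x\right) e^{- 4 x}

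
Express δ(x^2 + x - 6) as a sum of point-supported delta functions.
\frac{\delta(x - 2) + \delta(x + 3)}{5}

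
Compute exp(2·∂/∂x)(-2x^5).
- 2 x^{5} - 20 x^{4} - 80 x^{3} - 160 x^{2} - 160 x - 64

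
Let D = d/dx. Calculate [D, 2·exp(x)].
2 e^{x}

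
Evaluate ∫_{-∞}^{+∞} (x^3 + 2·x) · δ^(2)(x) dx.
0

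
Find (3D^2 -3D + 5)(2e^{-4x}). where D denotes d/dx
130 e^{- 4 x}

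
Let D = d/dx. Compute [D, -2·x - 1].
-2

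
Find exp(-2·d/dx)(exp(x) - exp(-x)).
- e^{2 - x} + e^{x - 2}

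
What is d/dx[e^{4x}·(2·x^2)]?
4 x \left(2 x + 1\right) e^{4 x}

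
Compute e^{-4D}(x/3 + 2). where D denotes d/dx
\frac{x}{3} + \frac{2}{3}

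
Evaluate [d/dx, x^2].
2 x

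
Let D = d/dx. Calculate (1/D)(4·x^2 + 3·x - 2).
\frac{4 x^{3}}{3} + \frac{3 x^{2}}{2} - 2 x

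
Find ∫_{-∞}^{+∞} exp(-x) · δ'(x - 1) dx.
e^{-1}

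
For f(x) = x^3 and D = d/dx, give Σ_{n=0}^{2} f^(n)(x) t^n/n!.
x \left(3 t^{2} + 3 t x + x^{2}\right)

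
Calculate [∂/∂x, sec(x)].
\tan{\left(x \right)} \sec{\left(x \right)}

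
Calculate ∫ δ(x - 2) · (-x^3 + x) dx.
-6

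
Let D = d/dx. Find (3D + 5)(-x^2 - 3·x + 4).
- 5 x^{2} - 21 x + 11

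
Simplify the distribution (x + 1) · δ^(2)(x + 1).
-2\delta'(x + 1)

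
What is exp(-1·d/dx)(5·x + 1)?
5 x - 4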